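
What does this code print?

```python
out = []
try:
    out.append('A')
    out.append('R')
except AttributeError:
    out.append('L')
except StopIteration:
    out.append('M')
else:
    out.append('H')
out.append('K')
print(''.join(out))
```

Execution trace: 'A' (try body) → 'R' (try body, no exception) → 'H' (else) → 'K' (after the try/except). Output: ARHK

Answer: ARHK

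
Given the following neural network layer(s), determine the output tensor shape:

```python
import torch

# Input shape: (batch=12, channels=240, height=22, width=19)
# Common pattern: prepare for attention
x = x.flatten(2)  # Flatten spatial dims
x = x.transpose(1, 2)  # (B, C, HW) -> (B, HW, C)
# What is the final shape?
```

Input: (12, 240, 22, 19) -> after flatten(2): (12, 240, 418) -> Output: (12, 418, 240)

Answer: (12, 418, 240)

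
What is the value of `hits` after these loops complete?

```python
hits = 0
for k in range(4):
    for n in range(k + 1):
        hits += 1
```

Triangle: 1 + 2 + ... + 4
`hits` takes the values: 0 → 1 → 2 → 3 → 4 → 5 → 6 → 7 → 8 → 9 → 10

Answer: 10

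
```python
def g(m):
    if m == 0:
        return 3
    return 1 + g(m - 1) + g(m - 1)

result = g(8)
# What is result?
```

g(m) = 1 + 2·g(m-1), g(0)=3. Closed form: (3+1)·2^8 - 1 = 1023.

Answer: 1023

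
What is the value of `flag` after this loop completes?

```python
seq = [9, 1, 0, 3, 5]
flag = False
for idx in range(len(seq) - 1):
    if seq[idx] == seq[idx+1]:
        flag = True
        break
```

Check consecutive duplicates in [9, 1, 0, 3, 5]
`flag` takes the values: False

Answer: False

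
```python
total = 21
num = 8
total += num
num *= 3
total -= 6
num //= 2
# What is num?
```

Trace:
`total = 21` → total = 21
`num = 8` → num = 8
`total += num` → total = 29
`num *= 3` → num = 24
`total -= 6` → total = 23
`num //= 2` → num = 12
So num = 12

Answer: 12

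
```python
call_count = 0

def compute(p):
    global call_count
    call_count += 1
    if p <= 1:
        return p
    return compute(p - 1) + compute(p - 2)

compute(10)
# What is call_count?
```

Calls(p) = 1 + Calls(p-1) + Calls(p-2); Calls(0)=Calls(1)=1. For p=10 this gives 177.

Answer: 177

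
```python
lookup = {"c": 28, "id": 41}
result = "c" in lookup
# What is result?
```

Trace:
`lookup = {"c": 28, "id": 41}` → lookup = {'c': 28, 'id': 41}
`result = "c" in lookup` → result = True
So result = True

Answer: True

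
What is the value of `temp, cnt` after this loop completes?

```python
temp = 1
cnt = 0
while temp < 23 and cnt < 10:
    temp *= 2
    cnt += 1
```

Double until >= 23 or 10 iterations
`temp, cnt` takes the values: (1, 0) → (2, 0) → (2, 1) → (4, 1) → (4, 2) → (8, 2) → (8, 3) → (16, 3) → (16, 4) → (32, 4) → (32, 5)

Answer: 32, 5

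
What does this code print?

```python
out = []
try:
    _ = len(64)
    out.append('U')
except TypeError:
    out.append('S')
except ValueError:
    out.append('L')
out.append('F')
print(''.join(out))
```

Execution trace: 'S' (except TypeError) → 'F' (after the try/except). Output: SF

Answer: SF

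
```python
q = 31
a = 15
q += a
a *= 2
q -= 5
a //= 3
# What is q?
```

Trace:
`q = 31` → q = 31
`a = 15` → a = 15
`q += a` → q = 46
`a *= 2` → a = 30
`q -= 5` → q = 41
`a //= 3` → a = 10
So q = 41

Answer: 41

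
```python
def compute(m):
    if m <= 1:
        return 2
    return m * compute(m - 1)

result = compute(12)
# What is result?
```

compute(12) = 12 * 11 * 10 * 9 * 8 * 7 * 6 * 5 * 4 * 3 * 2 * 2 = 958003200

Answer: 958003200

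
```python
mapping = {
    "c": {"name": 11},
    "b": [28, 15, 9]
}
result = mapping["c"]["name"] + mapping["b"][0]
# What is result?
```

Trace:
`mapping = { ...` → mapping = {'c': {'name': 11}, 'b': [28, 15, 9]}
`result = mapping["c"]["name"] + mapping["b"][0]` → result = 39
So result = 39

Answer: 39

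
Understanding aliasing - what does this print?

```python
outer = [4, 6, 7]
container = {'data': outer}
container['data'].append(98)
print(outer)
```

Key concept: dict holds reference to list.
Step by step:
`outer = [4, 6, 7]` → outer = [4, 6, 7]
`container = {'data': outer}` → container = {'data': [4, 6, 7]}
`container['data'].append(98)` → outer = [4, 6, 7, 98]; container = {'data': [4, 6, 7, 98]}
`print(outer)` → prints [4, 6, 7, 98]

Answer: [4, 6, 7, 98]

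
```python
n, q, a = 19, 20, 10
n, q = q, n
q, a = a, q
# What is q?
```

Trace:
`n, q, a = 19, 20, 10` → n = 19; q = 20; a = 10
`n, q = q, n` → n = 20; q = 19
`q, a = a, q` → q = 10; a = 19
So q = 10

Answer: 10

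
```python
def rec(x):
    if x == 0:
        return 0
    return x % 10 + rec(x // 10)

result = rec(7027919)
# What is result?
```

Sum of digits of 7027919: 9 + 1 + 9 + 7 + 2 + 0 + 7 = 35

Answer: 35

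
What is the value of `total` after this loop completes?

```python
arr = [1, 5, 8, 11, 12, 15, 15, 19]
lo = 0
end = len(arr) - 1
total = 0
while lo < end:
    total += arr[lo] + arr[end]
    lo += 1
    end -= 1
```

Sum of pairs from ends
`total` takes the values: 0 → 20 → 40 → 63 → 86

Answer: 86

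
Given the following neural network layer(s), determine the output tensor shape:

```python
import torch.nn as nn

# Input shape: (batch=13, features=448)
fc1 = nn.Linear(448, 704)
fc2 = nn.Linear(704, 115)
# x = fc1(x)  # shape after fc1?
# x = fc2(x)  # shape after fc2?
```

Input: (13, 448) -> after fc1: (13, 704) -> Output: (13, 115)

Answer: (13, 115)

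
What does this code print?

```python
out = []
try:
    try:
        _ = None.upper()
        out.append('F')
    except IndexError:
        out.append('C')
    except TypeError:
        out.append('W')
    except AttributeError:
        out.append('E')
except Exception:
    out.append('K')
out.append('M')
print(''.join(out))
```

Execution trace: 'E' (inner except AttributeError) → 'M' (after the try/except). Output: EM

Answer: EM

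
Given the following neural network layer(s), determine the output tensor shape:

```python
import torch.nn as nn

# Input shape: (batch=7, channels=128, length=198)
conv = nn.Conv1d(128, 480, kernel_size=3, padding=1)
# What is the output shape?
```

Input: (7, 128, 198) -> Output: (7, 480, 198)

Answer: (7, 480, 198)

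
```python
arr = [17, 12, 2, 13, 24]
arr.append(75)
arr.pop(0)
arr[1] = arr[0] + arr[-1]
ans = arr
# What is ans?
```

Trace:
`arr = [17, 12, 2, 13, 24]` → arr = [17, 12, 2, 13, 24]
`arr.append(75)` → arr = [17, 12, 2, 13, 24, 75]
`arr.pop(0)` → arr = [12, 2, 13, 24, 75]
`arr[1] = arr[0] + arr[-1]` → arr = [12, 87, 13, 24, 75]
`ans = arr` → ans = [12, 87, 13, 24, 75]
So ans = [12, 87, 13, 24, 75]

Answer: [12, 87, 13, 24, 75]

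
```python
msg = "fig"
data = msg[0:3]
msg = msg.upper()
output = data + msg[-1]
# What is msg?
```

Trace:
`msg = "fig"` → msg = 'fig'
`data = msg[0:3]` → data = 'fig'
`msg = msg.upper()` → msg = 'FIG'
`output = data + msg[-1]` → output = 'figG'
So msg = 'FIG'

Answer: 'FIG'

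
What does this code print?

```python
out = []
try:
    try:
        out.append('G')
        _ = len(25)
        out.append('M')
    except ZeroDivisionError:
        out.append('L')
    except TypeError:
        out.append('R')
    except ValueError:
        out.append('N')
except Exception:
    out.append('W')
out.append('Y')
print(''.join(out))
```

Execution trace: 'G' (inner try body) → 'R' (inner except TypeError) → 'Y' (after the try/except). Output: GRY

Answer: GRY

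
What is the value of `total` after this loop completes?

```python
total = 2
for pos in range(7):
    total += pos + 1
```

Start at 2, add 1 to 7 = 30
`total` takes the values: 2 → 3 → 5 → 8 → 12 → 17 → 23 → 30

Answer: 30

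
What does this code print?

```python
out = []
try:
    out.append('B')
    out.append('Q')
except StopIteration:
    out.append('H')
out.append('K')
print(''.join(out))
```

Execution trace: 'B' (try body) → 'Q' (try body, no exception) → 'K' (after the try/except). Output: BQK

Answer: BQK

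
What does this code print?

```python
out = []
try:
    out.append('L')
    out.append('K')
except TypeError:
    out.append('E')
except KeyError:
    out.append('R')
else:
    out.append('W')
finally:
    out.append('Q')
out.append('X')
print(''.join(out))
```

Execution trace: 'L' (try body) → 'K' (try body, no exception) → 'W' (else) → 'Q' (finally) → 'X' (after the try/except). Output: LKWQX

Answer: LKWQX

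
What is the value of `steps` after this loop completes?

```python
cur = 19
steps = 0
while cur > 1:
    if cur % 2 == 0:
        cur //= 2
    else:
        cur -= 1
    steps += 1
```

Steps to reduce 19 to 1
`steps` takes the values: 0 → 1 → 2 → 3 → 4 → 5 → 6

Answer: 6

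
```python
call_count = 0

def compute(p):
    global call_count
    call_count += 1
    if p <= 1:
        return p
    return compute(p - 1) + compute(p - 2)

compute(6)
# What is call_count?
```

Calls(p) = 1 + Calls(p-1) + Calls(p-2); Calls(0)=Calls(1)=1. For p=6 this gives 25.

Answer: 25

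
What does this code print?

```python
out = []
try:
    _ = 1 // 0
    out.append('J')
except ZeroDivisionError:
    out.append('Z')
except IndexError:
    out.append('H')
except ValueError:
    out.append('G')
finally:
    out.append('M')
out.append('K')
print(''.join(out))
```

Execution trace: 'Z' (except ZeroDivisionError) → 'M' (finally) → 'K' (after the try/except). Output: ZMK

Answer: ZMK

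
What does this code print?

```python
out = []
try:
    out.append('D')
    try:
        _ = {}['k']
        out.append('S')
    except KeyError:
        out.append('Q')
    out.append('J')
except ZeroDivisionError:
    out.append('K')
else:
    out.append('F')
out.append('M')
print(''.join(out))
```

Execution trace: 'D' (try body) → 'Q' (inner except KeyError) → 'J' (try body, no exception) → 'F' (else) → 'M' (after the try/except). Output: DQJFM

Answer: DQJFM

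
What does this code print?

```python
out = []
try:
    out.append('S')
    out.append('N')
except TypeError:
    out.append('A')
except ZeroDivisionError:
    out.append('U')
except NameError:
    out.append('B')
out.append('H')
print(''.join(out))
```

Execution trace: 'S' (try body) → 'N' (try body, no exception) → 'H' (after the try/except). Output: SNH

Answer: SNH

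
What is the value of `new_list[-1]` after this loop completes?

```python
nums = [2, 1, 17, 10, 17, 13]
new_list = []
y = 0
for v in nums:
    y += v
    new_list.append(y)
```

Cumulative sum ends at 60
`new_list` takes the values: [] → [2] → [2, 3] → [2, 3, 20] → [2, 3, 20, 30] → [2, 3, 20, 30, 47] → [2, 3, 20, 30, 47, 60]
So `new_list[-1]` = 60

Answer: 60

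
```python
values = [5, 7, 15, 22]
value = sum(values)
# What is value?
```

Trace:
`values = [5, 7, 15, 22]` → values = [5, 7, 15, 22]
`value = sum(values)` → value = 49
So value = 49

Answer: 49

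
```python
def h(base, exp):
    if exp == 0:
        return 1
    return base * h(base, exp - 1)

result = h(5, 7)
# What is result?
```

h(5, 7) = 5 * 5 * 5 * 5 * 5 * 5 * 5 = 78125

Answer: 78125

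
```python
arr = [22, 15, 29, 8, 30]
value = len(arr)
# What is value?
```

Trace:
`arr = [22, 15, 29, 8, 30]` → arr = [22, 15, 29, 8, 30]
`value = len(arr)` → value = 5
So value = 5

Answer: 5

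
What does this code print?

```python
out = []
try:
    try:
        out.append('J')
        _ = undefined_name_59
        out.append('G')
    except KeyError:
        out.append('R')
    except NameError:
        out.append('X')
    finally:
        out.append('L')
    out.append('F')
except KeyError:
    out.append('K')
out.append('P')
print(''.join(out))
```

Execution trace: 'J' (inner try body) → 'X' (inner except NameError) → 'L' (inner finally) → 'F' (try body, no exception) → 'P' (after the try/except). Output: JXLFP

Answer: JXLFP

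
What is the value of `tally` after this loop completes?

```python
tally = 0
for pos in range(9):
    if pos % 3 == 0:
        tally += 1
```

Count numbers divisible by 3 in range(9)
`tally` takes the values: 0 → 1 → 2 → 3

Answer: 3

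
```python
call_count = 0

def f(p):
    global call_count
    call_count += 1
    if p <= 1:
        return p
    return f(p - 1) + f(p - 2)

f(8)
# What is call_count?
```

Calls(p) = 1 + Calls(p-1) + Calls(p-2); Calls(0)=Calls(1)=1. For p=8 this gives 67.

Answer: 67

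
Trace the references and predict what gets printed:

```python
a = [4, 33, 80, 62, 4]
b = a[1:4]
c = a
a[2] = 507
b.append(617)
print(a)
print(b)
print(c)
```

Key concept: slice vs alias.
Step by step:
`a = [4, 33, 80, 62, 4]` → a = [4, 33, 80, 62, 4]
`b = a[1:4]` → b = [33, 80, 62]
`c = a` → c = [4, 33, 80, 62, 4] (same object as a)
`a[2] = 507` → a = [4, 33, 507, 62, 4] (same object as c); c = [4, 33, 507, 62, 4] (same object as a)
`b.append(617)` → b = [33, 80, 62, 617]
`print(a)` → prints [4, 33, 507, 62, 4]
`print(b)` → prints [33, 80, 62, 617]
`print(c)` → prints [4, 33, 507, 62, 4]

Answer:
[4, 33, 507, 62, 4]
[33, 80, 62, 617]
[4, 33, 507, 62, 4]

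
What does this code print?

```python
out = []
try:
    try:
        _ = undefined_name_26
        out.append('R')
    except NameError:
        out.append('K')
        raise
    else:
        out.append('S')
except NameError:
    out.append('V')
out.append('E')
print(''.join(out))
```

Execution trace: 'K' (inner except NameError) → 'V' (outer except NameError) → 'E' (after the try/except). Output: KVE

Answer: KVE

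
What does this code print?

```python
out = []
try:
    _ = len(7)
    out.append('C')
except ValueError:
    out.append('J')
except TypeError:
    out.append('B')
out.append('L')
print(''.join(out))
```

Execution trace: 'B' (except TypeError) → 'L' (after the try/except). Output: BL

Answer: BL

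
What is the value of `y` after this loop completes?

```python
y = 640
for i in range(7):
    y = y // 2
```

Halve 7 times: 640 // 2^7 = 5
`y` takes the values: 640 → 320 → 160 → 80 → 40 → 20 → 10 → 5

Answer: 5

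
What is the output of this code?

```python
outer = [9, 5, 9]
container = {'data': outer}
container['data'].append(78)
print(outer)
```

Key concept: dict holds reference to list.
Step by step:
`outer = [9, 5, 9]` → outer = [9, 5, 9]
`container = {'data': outer}` → container = {'data': [9, 5, 9]}
`container['data'].append(78)` → outer = [9, 5, 9, 78]; container = {'data': [9, 5, 9, 78]}
`print(outer)` → prints [9, 5, 9, 78]

Answer: [9, 5, 9, 78]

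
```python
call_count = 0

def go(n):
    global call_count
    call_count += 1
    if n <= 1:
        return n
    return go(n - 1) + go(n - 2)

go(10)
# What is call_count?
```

Calls(n) = 1 + Calls(n-1) + Calls(n-2); Calls(0)=Calls(1)=1. For n=10 this gives 177.

Answer: 177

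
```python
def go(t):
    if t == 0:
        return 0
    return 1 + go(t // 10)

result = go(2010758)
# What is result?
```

Count of digits of 2010758: 7

Answer: 7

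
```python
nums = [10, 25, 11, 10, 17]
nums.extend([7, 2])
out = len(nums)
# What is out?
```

Trace:
`nums = [10, 25, 11, 10, 17]` → nums = [10, 25, 11, 10, 17]
`nums.extend([7, 2])` → nums = [10, 25, 11, 10, 17, 7, 2]
`out = len(nums)` → out = 7
So out = 7

Answer: 7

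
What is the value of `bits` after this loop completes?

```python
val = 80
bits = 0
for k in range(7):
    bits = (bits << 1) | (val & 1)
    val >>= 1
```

Reverse lowest 7 bits of 80
`bits` takes the values: 0 → 1 → 2 → 5

Answer: 5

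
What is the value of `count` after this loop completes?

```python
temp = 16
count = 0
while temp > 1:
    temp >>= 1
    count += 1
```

Count right shifts until 1
`count` takes the values: 0 → 1 → 2 → 3 → 4

Answer: 4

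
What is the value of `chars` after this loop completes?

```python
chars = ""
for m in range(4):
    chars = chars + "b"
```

Repeat 'b' 4 times
`chars` takes the values: "" → "b" → "bb" → "bbb" → "bbbb"

Answer: "bbbb"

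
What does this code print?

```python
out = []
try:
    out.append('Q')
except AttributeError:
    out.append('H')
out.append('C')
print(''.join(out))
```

Execution trace: 'Q' (try body, no exception) → 'C' (after the try/except). Output: QC

Answer: QC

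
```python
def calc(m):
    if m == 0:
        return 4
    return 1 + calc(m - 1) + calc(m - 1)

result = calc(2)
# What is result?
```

calc(m) = 1 + 2·calc(m-1), calc(0)=4. Closed form: (4+1)·2^2 - 1 = 19.

Answer: 19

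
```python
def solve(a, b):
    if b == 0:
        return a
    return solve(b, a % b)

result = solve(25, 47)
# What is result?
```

solve(25, 47) -> solve(47, 25) -> solve(25, 22) -> solve(22, 3) -> solve(3, 1) -> solve(1, 0) -> 1

Answer: 1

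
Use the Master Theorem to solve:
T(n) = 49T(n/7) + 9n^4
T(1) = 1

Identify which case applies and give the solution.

a=49, b=7, f(n)=9n^4. log_7(49) = 2. Since c=4 > 2 and the regularity condition holds (49(n/7)^4 = (49/7^4)n^4 with 49/7^4 < 1), Case 3 applies: T(n) = Θ(f(n)) = O(n^4).

Answer: O(n^4) - Case 3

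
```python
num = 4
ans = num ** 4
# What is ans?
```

Trace:
`num = 4` → num = 4
`ans = num ** 4` → ans = 256
So ans = 256

Answer: 256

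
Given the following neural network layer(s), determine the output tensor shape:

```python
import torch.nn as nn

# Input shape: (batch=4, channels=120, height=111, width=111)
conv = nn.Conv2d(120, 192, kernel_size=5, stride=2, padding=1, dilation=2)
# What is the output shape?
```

Input: (4, 120, 111, 111) -> Output: (4, 192, 53, 53)

Answer: (4, 192, 53, 53)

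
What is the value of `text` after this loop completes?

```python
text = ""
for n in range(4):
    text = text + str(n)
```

Concatenate digits 0 to 3
`text` takes the values: "" → "0" → "01" → "012" → "0123"

Answer: "0123"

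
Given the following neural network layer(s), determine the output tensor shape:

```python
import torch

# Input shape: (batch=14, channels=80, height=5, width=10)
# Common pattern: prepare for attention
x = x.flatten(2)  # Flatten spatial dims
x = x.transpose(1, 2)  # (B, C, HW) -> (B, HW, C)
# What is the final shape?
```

Input: (14, 80, 5, 10) -> after flatten(2): (14, 80, 50) -> Output: (14, 50, 80)

Answer: (14, 50, 80)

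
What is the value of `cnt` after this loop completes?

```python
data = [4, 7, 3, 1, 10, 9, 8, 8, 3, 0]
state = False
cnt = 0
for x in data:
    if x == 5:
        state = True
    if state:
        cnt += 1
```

Count elements after first 5 in [4, 7, 3, 1, 10, 9, 8, 8, 3, 0]
`cnt` takes the values: 0

Answer: 0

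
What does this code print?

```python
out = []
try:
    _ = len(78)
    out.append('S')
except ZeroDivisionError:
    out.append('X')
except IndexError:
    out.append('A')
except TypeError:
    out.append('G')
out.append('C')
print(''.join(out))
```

Execution trace: 'G' (except TypeError) → 'C' (after the try/except). Output: GC

Answer: GC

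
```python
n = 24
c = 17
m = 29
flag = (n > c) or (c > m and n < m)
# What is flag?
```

Trace:
`n = 24` → n = 24
`c = 17` → c = 17
`m = 29` → m = 29
`flag = (n > c) or (c > m and n < m)` → flag = True
So flag = True

Answer: True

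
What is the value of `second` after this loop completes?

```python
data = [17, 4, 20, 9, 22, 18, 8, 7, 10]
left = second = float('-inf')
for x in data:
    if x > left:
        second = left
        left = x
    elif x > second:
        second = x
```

Second largest (with repeats) in [17, 4, 20, 9, 22, 18, 8, 7, 10]
`second` takes the values: -inf → 4 → 17 → 20

Answer: 20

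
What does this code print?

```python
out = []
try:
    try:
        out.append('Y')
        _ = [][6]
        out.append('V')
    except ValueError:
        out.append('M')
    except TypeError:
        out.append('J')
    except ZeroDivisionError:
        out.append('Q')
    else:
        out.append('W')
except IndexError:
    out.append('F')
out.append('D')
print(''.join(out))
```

Execution trace: 'Y' (try body) → 'F' (outer except IndexError) → 'D' (after the try/except). Output: YFD

Answer: YFD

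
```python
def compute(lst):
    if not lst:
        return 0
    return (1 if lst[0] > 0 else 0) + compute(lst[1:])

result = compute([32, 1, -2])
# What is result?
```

Count of positive elements in [32, 1, -2] = 2

Answer: 2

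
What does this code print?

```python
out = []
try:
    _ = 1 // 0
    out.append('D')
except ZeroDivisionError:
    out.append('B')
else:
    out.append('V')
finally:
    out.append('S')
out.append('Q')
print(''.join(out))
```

Execution trace: 'B' (except ZeroDivisionError) → 'S' (finally) → 'Q' (after the try/except). Output: BSQ

Answer: BSQ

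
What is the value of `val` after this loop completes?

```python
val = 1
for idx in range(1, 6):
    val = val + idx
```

Start at 1, add 1 through 5
`val` takes the values: 1 → 2 → 4 → 7 → 11 → 16

Answer: 16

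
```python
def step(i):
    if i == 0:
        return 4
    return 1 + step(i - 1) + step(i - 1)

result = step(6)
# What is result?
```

step(i) = 1 + 2·step(i-1), step(0)=4. Closed form: (4+1)·2^6 - 1 = 319.

Answer: 319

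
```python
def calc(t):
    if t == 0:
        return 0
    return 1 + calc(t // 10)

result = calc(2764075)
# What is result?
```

Count of digits of 2764075: 7

Answer: 7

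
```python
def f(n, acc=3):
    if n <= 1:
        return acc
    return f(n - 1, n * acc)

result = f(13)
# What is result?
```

Accumulator trace (n, acc): (13, 3) -> (12, 39) -> (11, 468) -> (10, 5148) -> (9, 51480) -> (8, 463320) -> (7, 3706560) -> (6, 25945920) -> (5, 155675520) -> (4, 778377600) -> (3, 3113510400) -> (2, 9340531200) -> (1, 18681062400) -> return 18681062400

Answer: 18681062400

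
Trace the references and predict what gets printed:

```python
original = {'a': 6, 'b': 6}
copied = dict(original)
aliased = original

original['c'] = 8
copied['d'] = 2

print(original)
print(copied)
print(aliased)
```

Key concept: dict() creates copy, assignment creates alias.
Step by step:
`original = {'a': 6, 'b': 6}` → original = {'a': 6, 'b': 6}
`copied = dict(original)` → copied = {'a': 6, 'b': 6}
`aliased = original` → aliased = {'a': 6, 'b': 6} (same object as original)
`original['c'] = 8` → original = {'a': 6, 'b': 6, 'c': 8} (same object as aliased); aliased = {'a': 6, 'b': 6, 'c': 8} (same object as original)
`copied['d'] = 2` → copied = {'a': 6, 'b': 6, 'd': 2}
`print(original)` → prints {'a': 6, 'b': 6, 'c': 8}
`print(copied)` → prints {'a': 6, 'b': 6, 'd': 2}
`print(aliased)` → prints {'a': 6, 'b': 6, 'c': 8}

Answer:
{'a': 6, 'b': 6, 'c': 8}
{'a': 6, 'b': 6, 'd': 2}
{'a': 6, 'b': 6, 'c': 8}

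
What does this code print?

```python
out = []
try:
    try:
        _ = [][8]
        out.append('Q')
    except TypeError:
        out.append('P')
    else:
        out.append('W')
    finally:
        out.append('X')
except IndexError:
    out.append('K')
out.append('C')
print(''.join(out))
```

Execution trace: 'X' (finally) → 'K' (outer except IndexError) → 'C' (after the try/except). Output: XKC

Answer: XKC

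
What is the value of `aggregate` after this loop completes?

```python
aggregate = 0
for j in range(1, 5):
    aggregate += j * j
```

Sum of squares 1² to 4² = 30
`aggregate` takes the values: 0 → 1 → 5 → 14 → 30

Answer: 30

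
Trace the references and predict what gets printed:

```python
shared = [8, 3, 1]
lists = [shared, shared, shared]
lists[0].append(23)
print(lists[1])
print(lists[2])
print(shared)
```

Key concept: list of same reference.
Step by step:
`shared = [8, 3, 1]` → shared = [8, 3, 1]
`lists = [shared, shared, shared]` → lists = [[8, 3, 1], [8, 3, 1], [8, 3, 1]]
`lists[0].append(23)` → shared = [8, 3, 1, 23]; lists = [[8, 3, 1, 23], [8, 3, 1, 23], [8, 3, 1, 23]]
`print(lists[1])` → prints [8, 3, 1, 23]
`print(lists[2])` → prints [8, 3, 1, 23]
`print(shared)` → prints [8, 3, 1, 23]

Answer:
[8, 3, 1, 23]
[8, 3, 1, 23]
[8, 3, 1, 23]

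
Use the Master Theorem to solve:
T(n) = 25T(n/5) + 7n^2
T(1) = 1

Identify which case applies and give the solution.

a=25, b=5, f(n)=7n^2. log_5(25) = 2. Since c=2 = 2, Case 2 applies: T(n) = Θ(n^log_b(a) · log n) = O(n^2 log n).

Answer: O(n^2 log n) - Case 2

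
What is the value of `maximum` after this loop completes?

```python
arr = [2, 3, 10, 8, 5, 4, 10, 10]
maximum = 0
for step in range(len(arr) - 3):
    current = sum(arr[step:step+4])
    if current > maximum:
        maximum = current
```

Max sum of 4-element window in [2, 3, 10, 8, 5, 4, 10, 10]
`maximum` takes the values: 0 → 23 → 26 → 27 → 29

Answer: 29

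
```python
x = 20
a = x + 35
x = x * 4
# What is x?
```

Trace:
`x = 20` → x = 20
`a = x + 35` → a = 55
`x = x * 4` → x = 80
So x = 80

Answer: 80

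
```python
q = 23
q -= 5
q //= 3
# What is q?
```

Trace:
`q = 23` → q = 23
`q -= 5` → q = 18
`q //= 3` → q = 6
So q = 6

Answer: 6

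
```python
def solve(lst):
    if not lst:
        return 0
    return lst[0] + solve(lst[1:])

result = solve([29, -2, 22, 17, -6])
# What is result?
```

29 + (-2) + 22 + 17 + (-6) + 0 = 60

Answer: 60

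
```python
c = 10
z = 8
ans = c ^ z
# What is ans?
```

Trace:
`c = 10` → c = 10
`z = 8` → z = 8
`ans = c ^ z` → ans = 2
So ans = 2

Answer: 2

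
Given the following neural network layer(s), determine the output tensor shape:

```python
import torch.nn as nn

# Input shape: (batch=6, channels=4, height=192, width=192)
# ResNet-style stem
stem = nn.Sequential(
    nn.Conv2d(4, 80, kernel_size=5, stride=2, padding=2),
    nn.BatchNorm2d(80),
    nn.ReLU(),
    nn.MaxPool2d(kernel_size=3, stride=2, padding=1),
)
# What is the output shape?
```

Input: (6, 4, 192, 192) -> after Conv2d 5x5 stride=2: (6, 80, 96, 96) -> Output: (6, 80, 48, 48)

Answer: (6, 80, 48, 48)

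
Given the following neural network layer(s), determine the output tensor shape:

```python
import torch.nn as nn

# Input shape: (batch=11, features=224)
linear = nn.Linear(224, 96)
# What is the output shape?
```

Input: (11, 224) -> Output: (11, 96)

Answer: (11, 96)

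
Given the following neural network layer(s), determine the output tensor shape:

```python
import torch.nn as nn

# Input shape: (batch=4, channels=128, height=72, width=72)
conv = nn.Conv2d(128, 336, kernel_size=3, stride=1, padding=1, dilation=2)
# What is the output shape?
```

Input: (4, 128, 72, 72) -> Output: (4, 336, 70, 70)

Answer: (4, 336, 70, 70)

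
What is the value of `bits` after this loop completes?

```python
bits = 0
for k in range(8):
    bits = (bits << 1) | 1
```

Build 8 consecutive 1-bits: 0b11111111
`bits` takes the values: 0 → 1 → 3 → 7 → 15 → 31 → 63 → 127 → 255

Answer: 255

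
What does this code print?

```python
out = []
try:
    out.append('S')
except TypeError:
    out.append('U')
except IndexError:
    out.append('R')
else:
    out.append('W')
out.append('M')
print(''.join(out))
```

Execution trace: 'S' (try body, no exception) → 'W' (else) → 'M' (after the try/except). Output: SWM

Answer: SWM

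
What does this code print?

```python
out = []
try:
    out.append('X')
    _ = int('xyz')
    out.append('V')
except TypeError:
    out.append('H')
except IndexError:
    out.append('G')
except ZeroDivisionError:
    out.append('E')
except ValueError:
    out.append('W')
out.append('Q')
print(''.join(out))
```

Execution trace: 'X' (try body) → 'W' (except ValueError) → 'Q' (after the try/except). Output: XWQ

Answer: XWQ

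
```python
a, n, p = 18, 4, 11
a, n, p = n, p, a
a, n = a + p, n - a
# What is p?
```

Trace:
`a, n, p = 18, 4, 11` → a = 18; n = 4; p = 11
`a, n, p = n, p, a` → a = 4; n = 11; p = 18
`a, n = a + p, n - a` → a = 22; n = 7
So p = 18

Answer: 18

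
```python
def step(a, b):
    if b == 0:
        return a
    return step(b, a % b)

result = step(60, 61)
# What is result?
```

step(60, 61) -> step(61, 60) -> step(60, 1) -> step(1, 0) -> 1

Answer: 1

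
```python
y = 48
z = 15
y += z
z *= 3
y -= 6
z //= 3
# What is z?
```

Trace:
`y = 48` → y = 48
`z = 15` → z = 15
`y += z` → y = 63
`z *= 3` → z = 45
`y -= 6` → y = 57
`z //= 3` → z = 15
So z = 15

Answer: 15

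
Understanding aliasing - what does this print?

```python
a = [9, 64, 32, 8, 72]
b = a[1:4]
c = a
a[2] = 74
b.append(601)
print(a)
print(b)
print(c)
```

Key concept: slice vs alias.
Step by step:
`a = [9, 64, 32, 8, 72]` → a = [9, 64, 32, 8, 72]
`b = a[1:4]` → b = [64, 32, 8]
`c = a` → c = [9, 64, 32, 8, 72] (same object as a)
`a[2] = 74` → a = [9, 64, 74, 8, 72] (same object as c); c = [9, 64, 74, 8, 72] (same object as a)
`b.append(601)` → b = [64, 32, 8, 601]
`print(a)` → prints [9, 64, 74, 8, 72]
`print(b)` → prints [64, 32, 8, 601]
`print(c)` → prints [9, 64, 74, 8, 72]

Answer:
[9, 64, 74, 8, 72]
[64, 32, 8, 601]
[9, 64, 74, 8, 72]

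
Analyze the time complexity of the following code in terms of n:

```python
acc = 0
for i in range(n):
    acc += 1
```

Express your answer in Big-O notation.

Each loop level contributes: n. Multiplying the contributions gives O(n).

Answer: O(n)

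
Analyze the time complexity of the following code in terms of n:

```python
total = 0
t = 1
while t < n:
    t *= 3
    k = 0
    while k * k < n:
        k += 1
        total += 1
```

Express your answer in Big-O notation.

Each loop level contributes: log n × √n. Multiplying the contributions gives O(√n log n).

Answer: O(√n log n)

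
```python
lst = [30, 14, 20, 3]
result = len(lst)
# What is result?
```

Trace:
`lst = [30, 14, 20, 3]` → lst = [30, 14, 20, 3]
`result = len(lst)` → result = 4
So result = 4

Answer: 4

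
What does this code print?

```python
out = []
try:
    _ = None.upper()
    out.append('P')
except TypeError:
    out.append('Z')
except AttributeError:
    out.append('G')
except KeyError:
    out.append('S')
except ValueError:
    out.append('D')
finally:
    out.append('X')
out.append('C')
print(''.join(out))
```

Execution trace: 'G' (except AttributeError) → 'X' (finally) → 'C' (after the try/except). Output: GXC

Answer: GXC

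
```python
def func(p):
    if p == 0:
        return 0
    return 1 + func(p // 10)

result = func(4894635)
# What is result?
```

Count of digits of 4894635: 7

Answer: 7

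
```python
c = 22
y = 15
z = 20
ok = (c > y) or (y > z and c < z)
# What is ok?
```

Trace:
`c = 22` → c = 22
`y = 15` → y = 15
`z = 20` → z = 20
`ok = (c > y) or (y > z and c < z)` → ok = True
So ok = True

Answer: True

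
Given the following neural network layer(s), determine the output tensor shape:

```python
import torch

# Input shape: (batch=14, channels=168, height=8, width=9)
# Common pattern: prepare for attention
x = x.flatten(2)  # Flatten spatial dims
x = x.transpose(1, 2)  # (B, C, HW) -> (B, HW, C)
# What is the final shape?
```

Input: (14, 168, 8, 9) -> after flatten(2): (14, 168, 72) -> Output: (14, 72, 168)

Answer: (14, 72, 168)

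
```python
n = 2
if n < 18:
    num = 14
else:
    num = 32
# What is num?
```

Trace:
`n = 2` → n = 2
`if n < 18: ...` → n < 18 is True → num = 14
So num = 14

Answer: 14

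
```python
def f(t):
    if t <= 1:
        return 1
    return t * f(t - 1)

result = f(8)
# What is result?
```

f(8) = 8 * 7 * 6 * 5 * 4 * 3 * 2 * 1 = 40320

Answer: 40320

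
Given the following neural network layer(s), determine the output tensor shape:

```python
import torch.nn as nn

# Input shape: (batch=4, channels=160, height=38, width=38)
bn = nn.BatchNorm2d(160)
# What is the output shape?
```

Input: (4, 160, 38, 38) -> Output: (4, 160, 38, 38)

Answer: (4, 160, 38, 38)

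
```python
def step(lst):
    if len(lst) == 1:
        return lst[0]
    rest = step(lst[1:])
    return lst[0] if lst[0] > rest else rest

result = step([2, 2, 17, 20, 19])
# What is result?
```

Recursive max over [2, 2, 17, 20, 19] = 20

Answer: 20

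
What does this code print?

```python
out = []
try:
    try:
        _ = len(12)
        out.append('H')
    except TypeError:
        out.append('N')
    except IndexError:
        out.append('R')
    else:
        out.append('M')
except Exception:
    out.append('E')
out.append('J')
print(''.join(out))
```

Execution trace: 'N' (inner except TypeError) → 'J' (after the try/except). Output: NJ

Answer: NJ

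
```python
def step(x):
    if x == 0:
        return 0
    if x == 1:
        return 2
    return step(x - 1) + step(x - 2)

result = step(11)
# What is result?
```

Build up from base cases: step(0)=0, step(1)=2, step(2)=2, step(3)=4, step(4)=6, step(5)=10, step(6)=16, ..., step(11)=178

Answer: 178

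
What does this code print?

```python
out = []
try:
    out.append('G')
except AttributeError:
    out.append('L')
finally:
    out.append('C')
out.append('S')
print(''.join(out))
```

Execution trace: 'G' (try body, no exception) → 'C' (finally) → 'S' (after the try/except). Output: GCS

Answer: GCS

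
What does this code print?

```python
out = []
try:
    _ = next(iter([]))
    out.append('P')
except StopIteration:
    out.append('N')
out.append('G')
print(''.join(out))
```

Execution trace: 'N' (except StopIteration) → 'G' (after the try/except). Output: NG

Answer: NG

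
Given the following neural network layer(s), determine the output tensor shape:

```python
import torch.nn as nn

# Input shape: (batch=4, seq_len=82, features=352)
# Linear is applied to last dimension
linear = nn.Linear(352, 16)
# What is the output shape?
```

Input: (4, 82, 352) -> Output: (4, 82, 16)

Answer: (4, 82, 16)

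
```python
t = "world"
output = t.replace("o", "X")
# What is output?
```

Trace:
`t = "world"` → t = 'world'
`output = t.replace("o", "X")` → output = 'wXrld'
So output = 'wXrld'

Answer: 'wXrld'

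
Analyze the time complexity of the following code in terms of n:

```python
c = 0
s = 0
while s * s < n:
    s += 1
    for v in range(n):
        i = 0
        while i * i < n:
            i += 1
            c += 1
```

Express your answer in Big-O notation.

Each loop level contributes: √n × n × √n. Multiplying the contributions gives O(n^2).

Answer: O(n^2)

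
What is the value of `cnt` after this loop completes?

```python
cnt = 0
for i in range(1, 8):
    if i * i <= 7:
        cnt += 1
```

Count numbers where i² ≤ 7
`cnt` takes the values: 0 → 1 → 2

Answer: 2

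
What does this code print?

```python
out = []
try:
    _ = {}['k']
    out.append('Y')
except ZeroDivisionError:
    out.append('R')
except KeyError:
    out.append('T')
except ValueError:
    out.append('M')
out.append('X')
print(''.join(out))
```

Execution trace: 'T' (except KeyError) → 'X' (after the try/except). Output: TX

Answer: TX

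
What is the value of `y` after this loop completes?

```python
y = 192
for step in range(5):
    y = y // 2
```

Halve 5 times: 192 // 2^5 = 6
`y` takes the values: 192 → 96 → 48 → 24 → 12 → 6

Answer: 6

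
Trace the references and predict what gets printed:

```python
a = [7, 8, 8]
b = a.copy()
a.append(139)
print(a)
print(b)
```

Key concept: list.copy() creates independent copy.
Step by step:
`a = [7, 8, 8]` → a = [7, 8, 8]
`b = a.copy()` → b = [7, 8, 8]
`a.append(139)` → a = [7, 8, 8, 139]
`print(a)` → prints [7, 8, 8, 139]
`print(b)` → prints [7, 8, 8]

Answer:
[7, 8, 8, 139]
[7, 8, 8]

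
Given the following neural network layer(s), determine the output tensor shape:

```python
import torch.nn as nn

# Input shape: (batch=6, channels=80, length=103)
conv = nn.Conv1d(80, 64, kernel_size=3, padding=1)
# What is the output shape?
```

Input: (6, 80, 103) -> Output: (6, 64, 103)

Answer: (6, 64, 103)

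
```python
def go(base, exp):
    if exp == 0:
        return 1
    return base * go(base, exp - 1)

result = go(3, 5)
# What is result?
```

go(3, 5) = 3 * 3 * 3 * 3 * 3 = 243

Answer: 243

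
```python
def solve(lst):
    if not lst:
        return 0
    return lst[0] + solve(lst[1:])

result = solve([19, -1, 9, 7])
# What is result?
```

19 + (-1) + 9 + 7 + 0 = 34

Answer: 34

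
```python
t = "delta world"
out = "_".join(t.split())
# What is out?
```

Trace:
`t = "delta world"` → t = 'delta world'
`out = "_".join(t.split())` → out = 'delta_world'
So out = 'delta_world'

Answer: 'delta_world'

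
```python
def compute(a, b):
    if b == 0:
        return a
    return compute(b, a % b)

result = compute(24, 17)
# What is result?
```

compute(24, 17) -> compute(17, 7) -> compute(7, 3) -> compute(3, 1) -> compute(1, 0) -> 1

Answer: 1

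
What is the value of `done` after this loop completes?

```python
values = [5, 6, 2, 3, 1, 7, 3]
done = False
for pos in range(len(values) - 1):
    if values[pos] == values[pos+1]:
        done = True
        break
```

Check consecutive duplicates in [5, 6, 2, 3, 1, 7, 3]
`done` takes the values: False

Answer: False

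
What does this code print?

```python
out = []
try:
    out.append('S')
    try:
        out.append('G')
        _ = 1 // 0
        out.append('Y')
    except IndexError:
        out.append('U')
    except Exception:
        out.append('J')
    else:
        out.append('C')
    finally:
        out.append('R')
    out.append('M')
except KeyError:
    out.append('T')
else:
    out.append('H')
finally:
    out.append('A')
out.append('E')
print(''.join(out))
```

Execution trace: 'S' (try body) → 'G' (inner try body) → 'J' (inner except Exception) → 'R' (inner finally) → 'M' (try body, no exception) → 'H' (else) → 'A' (finally) → 'E' (after the try/except). Output: SGJRMHAE

Answer: SGJRMHAE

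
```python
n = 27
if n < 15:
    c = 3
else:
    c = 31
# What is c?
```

Trace:
`n = 27` → n = 27
`if n < 15: ...` → n < 15 is False, take else branch → c = 31
So c = 31

Answer: 31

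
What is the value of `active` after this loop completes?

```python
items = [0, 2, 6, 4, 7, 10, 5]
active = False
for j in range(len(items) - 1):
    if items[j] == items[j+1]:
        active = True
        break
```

Check consecutive duplicates in [0, 2, 6, 4, 7, 10, 5]
`active` takes the values: False

Answer: False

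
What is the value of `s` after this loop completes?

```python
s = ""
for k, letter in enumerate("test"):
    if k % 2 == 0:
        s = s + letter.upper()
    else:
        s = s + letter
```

Uppercase even positions in 'test'
`s` takes the values: "" → "T" → "Te" → "TeS" → "TeSt"

Answer: "TeSt"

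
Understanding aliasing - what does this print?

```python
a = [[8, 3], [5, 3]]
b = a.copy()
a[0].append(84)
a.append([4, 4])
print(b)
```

Key concept: shallow copy with nested lists.
Step by step:
`a = [[8, 3], [5, 3]]` → a = [[8, 3], [5, 3]]
`b = a.copy()` → b = [[8, 3], [5, 3]]
`a[0].append(84)` → a = [[8, 3, 84], [5, 3]]; b = [[8, 3, 84], [5, 3]]
`a.append([4, 4])` → a = [[8, 3, 84], [5, 3], [4, 4]]
`print(b)` → prints [[8, 3, 84], [5, 3]]

Answer: [[8, 3, 84], [5, 3]]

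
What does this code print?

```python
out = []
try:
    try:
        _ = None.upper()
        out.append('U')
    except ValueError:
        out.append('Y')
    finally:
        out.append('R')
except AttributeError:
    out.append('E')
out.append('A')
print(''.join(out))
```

Execution trace: 'R' (inner finally) → 'E' (outer except AttributeError) → 'A' (after the try/except). Output: REA

Answer: REA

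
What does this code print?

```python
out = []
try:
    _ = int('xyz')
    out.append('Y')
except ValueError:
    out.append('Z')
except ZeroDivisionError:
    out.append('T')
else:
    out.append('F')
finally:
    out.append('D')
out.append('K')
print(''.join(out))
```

Execution trace: 'Z' (except ValueError) → 'D' (finally) → 'K' (after the try/except). Output: ZDK

Answer: ZDK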